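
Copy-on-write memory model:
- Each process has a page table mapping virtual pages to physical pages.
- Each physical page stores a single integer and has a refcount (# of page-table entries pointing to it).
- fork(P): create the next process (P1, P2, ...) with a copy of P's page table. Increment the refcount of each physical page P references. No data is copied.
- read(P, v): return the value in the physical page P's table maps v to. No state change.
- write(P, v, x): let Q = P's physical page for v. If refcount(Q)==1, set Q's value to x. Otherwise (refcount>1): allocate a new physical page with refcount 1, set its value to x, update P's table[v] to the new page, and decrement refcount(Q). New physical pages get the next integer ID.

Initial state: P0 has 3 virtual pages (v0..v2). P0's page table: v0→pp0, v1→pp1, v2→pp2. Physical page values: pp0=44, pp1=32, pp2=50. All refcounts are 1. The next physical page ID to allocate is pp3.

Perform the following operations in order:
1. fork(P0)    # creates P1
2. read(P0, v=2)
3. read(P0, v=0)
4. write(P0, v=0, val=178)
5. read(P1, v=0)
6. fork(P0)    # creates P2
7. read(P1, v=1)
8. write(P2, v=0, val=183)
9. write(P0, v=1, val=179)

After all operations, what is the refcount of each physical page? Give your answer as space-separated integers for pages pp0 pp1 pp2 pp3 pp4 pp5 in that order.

Answer: 1 2 3 1 1 1

Derivation:
Op 1: fork(P0) -> P1. 3 ppages; refcounts: pp0:2 pp1:2 pp2:2
Op 2: read(P0, v2) -> 50. No state change.
Op 3: read(P0, v0) -> 44. No state change.
Op 4: write(P0, v0, 178). refcount(pp0)=2>1 -> COPY to pp3. 4 ppages; refcounts: pp0:1 pp1:2 pp2:2 pp3:1
Op 5: read(P1, v0) -> 44. No state change.
Op 6: fork(P0) -> P2. 4 ppages; refcounts: pp0:1 pp1:3 pp2:3 pp3:2
Op 7: read(P1, v1) -> 32. No state change.
Op 8: write(P2, v0, 183). refcount(pp3)=2>1 -> COPY to pp4. 5 ppages; refcounts: pp0:1 pp1:3 pp2:3 pp3:1 pp4:1
Op 9: write(P0, v1, 179). refcount(pp1)=3>1 -> COPY to pp5. 6 ppages; refcounts: pp0:1 pp1:2 pp2:3 pp3:1 pp4:1 pp5:1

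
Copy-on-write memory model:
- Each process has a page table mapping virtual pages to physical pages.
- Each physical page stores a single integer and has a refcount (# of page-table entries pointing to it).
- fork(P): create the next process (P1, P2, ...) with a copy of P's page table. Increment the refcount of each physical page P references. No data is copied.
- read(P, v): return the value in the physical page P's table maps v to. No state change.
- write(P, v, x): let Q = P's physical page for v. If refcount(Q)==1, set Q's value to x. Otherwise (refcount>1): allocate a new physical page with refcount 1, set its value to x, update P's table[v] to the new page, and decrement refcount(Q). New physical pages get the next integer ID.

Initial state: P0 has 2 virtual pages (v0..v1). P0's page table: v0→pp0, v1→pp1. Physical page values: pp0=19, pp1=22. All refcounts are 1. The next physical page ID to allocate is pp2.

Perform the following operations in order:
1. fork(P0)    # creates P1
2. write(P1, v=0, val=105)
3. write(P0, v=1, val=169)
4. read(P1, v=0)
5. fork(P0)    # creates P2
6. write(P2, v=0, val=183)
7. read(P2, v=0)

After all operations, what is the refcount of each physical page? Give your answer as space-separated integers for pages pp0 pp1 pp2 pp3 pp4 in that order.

Op 1: fork(P0) -> P1. 2 ppages; refcounts: pp0:2 pp1:2
Op 2: write(P1, v0, 105). refcount(pp0)=2>1 -> COPY to pp2. 3 ppages; refcounts: pp0:1 pp1:2 pp2:1
Op 3: write(P0, v1, 169). refcount(pp1)=2>1 -> COPY to pp3. 4 ppages; refcounts: pp0:1 pp1:1 pp2:1 pp3:1
Op 4: read(P1, v0) -> 105. No state change.
Op 5: fork(P0) -> P2. 4 ppages; refcounts: pp0:2 pp1:1 pp2:1 pp3:2
Op 6: write(P2, v0, 183). refcount(pp0)=2>1 -> COPY to pp4. 5 ppages; refcounts: pp0:1 pp1:1 pp2:1 pp3:2 pp4:1
Op 7: read(P2, v0) -> 183. No state change.

Answer: 1 1 1 2 1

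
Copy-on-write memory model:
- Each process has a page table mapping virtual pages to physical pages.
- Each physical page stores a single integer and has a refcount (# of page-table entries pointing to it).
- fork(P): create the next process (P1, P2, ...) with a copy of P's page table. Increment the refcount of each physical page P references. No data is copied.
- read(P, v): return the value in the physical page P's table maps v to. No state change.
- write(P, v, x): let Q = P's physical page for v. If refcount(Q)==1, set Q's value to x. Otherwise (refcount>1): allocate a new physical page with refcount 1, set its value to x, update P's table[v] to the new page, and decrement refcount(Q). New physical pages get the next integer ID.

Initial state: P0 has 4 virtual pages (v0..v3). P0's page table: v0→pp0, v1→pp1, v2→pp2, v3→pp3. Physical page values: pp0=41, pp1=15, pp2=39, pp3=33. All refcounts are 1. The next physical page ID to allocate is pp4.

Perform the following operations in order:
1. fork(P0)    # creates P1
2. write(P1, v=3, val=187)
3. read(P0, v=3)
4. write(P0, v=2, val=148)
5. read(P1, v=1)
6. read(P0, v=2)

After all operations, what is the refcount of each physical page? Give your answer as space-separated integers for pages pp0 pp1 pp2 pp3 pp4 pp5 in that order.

Op 1: fork(P0) -> P1. 4 ppages; refcounts: pp0:2 pp1:2 pp2:2 pp3:2
Op 2: write(P1, v3, 187). refcount(pp3)=2>1 -> COPY to pp4. 5 ppages; refcounts: pp0:2 pp1:2 pp2:2 pp3:1 pp4:1
Op 3: read(P0, v3) -> 33. No state change.
Op 4: write(P0, v2, 148). refcount(pp2)=2>1 -> COPY to pp5. 6 ppages; refcounts: pp0:2 pp1:2 pp2:1 pp3:1 pp4:1 pp5:1
Op 5: read(P1, v1) -> 15. No state change.
Op 6: read(P0, v2) -> 148. No state change.

Answer: 2 2 1 1 1 1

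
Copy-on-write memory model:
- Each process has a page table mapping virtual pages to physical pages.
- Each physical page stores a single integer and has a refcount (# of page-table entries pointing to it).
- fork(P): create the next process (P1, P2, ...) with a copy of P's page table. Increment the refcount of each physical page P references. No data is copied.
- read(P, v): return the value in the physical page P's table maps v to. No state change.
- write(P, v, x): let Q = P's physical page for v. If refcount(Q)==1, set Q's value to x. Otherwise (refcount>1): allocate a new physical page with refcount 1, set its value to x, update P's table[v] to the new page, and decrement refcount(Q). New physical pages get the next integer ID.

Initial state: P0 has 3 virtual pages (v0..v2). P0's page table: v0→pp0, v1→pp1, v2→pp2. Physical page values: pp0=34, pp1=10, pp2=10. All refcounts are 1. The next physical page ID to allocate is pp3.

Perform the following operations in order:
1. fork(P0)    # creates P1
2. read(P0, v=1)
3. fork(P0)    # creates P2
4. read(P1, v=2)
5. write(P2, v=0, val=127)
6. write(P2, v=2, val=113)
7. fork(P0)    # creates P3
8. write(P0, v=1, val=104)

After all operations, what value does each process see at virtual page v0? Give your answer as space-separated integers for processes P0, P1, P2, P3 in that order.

Op 1: fork(P0) -> P1. 3 ppages; refcounts: pp0:2 pp1:2 pp2:2
Op 2: read(P0, v1) -> 10. No state change.
Op 3: fork(P0) -> P2. 3 ppages; refcounts: pp0:3 pp1:3 pp2:3
Op 4: read(P1, v2) -> 10. No state change.
Op 5: write(P2, v0, 127). refcount(pp0)=3>1 -> COPY to pp3. 4 ppages; refcounts: pp0:2 pp1:3 pp2:3 pp3:1
Op 6: write(P2, v2, 113). refcount(pp2)=3>1 -> COPY to pp4. 5 ppages; refcounts: pp0:2 pp1:3 pp2:2 pp3:1 pp4:1
Op 7: fork(P0) -> P3. 5 ppages; refcounts: pp0:3 pp1:4 pp2:3 pp3:1 pp4:1
Op 8: write(P0, v1, 104). refcount(pp1)=4>1 -> COPY to pp5. 6 ppages; refcounts: pp0:3 pp1:3 pp2:3 pp3:1 pp4:1 pp5:1
P0: v0 -> pp0 = 34
P1: v0 -> pp0 = 34
P2: v0 -> pp3 = 127
P3: v0 -> pp0 = 34

Answer: 34 34 127 34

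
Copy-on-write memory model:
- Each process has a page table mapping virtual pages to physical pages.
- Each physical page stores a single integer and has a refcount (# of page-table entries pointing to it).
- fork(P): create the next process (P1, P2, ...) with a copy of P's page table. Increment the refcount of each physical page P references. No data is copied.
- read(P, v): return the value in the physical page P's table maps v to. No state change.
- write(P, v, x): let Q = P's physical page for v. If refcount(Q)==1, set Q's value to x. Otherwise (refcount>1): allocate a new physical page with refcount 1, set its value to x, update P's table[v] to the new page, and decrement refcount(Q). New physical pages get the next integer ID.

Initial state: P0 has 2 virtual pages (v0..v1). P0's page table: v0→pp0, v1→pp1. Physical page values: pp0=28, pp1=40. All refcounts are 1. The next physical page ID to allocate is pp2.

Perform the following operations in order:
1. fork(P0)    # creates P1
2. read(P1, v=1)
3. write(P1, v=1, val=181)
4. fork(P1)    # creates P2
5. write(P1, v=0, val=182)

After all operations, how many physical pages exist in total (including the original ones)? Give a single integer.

Op 1: fork(P0) -> P1. 2 ppages; refcounts: pp0:2 pp1:2
Op 2: read(P1, v1) -> 40. No state change.
Op 3: write(P1, v1, 181). refcount(pp1)=2>1 -> COPY to pp2. 3 ppages; refcounts: pp0:2 pp1:1 pp2:1
Op 4: fork(P1) -> P2. 3 ppages; refcounts: pp0:3 pp1:1 pp2:2
Op 5: write(P1, v0, 182). refcount(pp0)=3>1 -> COPY to pp3. 4 ppages; refcounts: pp0:2 pp1:1 pp2:2 pp3:1

Answer: 4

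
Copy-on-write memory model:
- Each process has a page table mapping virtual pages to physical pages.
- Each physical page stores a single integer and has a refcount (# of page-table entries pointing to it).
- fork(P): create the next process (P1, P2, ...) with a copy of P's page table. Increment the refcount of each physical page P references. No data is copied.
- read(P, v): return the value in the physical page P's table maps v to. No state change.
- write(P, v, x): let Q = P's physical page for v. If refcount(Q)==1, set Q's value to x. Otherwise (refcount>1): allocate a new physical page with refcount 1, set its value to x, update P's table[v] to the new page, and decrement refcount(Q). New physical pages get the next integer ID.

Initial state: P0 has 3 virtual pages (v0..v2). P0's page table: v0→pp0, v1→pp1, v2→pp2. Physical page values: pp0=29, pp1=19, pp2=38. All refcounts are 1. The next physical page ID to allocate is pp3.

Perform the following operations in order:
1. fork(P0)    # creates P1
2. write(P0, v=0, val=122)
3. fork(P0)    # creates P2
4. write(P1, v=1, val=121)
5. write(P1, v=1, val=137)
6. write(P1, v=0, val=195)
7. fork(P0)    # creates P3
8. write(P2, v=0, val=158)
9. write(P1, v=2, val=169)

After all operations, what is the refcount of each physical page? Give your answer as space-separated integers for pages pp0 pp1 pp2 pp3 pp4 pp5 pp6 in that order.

Op 1: fork(P0) -> P1. 3 ppages; refcounts: pp0:2 pp1:2 pp2:2
Op 2: write(P0, v0, 122). refcount(pp0)=2>1 -> COPY to pp3. 4 ppages; refcounts: pp0:1 pp1:2 pp2:2 pp3:1
Op 3: fork(P0) -> P2. 4 ppages; refcounts: pp0:1 pp1:3 pp2:3 pp3:2
Op 4: write(P1, v1, 121). refcount(pp1)=3>1 -> COPY to pp4. 5 ppages; refcounts: pp0:1 pp1:2 pp2:3 pp3:2 pp4:1
Op 5: write(P1, v1, 137). refcount(pp4)=1 -> write in place. 5 ppages; refcounts: pp0:1 pp1:2 pp2:3 pp3:2 pp4:1
Op 6: write(P1, v0, 195). refcount(pp0)=1 -> write in place. 5 ppages; refcounts: pp0:1 pp1:2 pp2:3 pp3:2 pp4:1
Op 7: fork(P0) -> P3. 5 ppages; refcounts: pp0:1 pp1:3 pp2:4 pp3:3 pp4:1
Op 8: write(P2, v0, 158). refcount(pp3)=3>1 -> COPY to pp5. 6 ppages; refcounts: pp0:1 pp1:3 pp2:4 pp3:2 pp4:1 pp5:1
Op 9: write(P1, v2, 169). refcount(pp2)=4>1 -> COPY to pp6. 7 ppages; refcounts: pp0:1 pp1:3 pp2:3 pp3:2 pp4:1 pp5:1 pp6:1

Answer: 1 3 3 2 1 1 1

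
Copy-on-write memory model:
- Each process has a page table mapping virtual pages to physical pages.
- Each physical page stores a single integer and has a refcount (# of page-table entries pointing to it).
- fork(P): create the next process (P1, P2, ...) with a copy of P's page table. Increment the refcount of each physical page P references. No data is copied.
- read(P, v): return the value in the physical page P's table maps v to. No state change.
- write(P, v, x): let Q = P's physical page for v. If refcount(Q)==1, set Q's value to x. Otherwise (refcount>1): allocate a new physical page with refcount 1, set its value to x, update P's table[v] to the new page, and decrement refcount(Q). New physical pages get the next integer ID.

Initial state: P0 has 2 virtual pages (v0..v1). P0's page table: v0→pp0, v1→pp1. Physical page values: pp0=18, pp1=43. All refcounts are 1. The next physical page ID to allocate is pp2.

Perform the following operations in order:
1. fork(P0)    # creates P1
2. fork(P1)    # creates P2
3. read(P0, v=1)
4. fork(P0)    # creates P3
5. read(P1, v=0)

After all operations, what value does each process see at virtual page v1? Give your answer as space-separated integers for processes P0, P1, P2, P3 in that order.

Answer: 43 43 43 43

Derivation:
Op 1: fork(P0) -> P1. 2 ppages; refcounts: pp0:2 pp1:2
Op 2: fork(P1) -> P2. 2 ppages; refcounts: pp0:3 pp1:3
Op 3: read(P0, v1) -> 43. No state change.
Op 4: fork(P0) -> P3. 2 ppages; refcounts: pp0:4 pp1:4
Op 5: read(P1, v0) -> 18. No state change.
P0: v1 -> pp1 = 43
P1: v1 -> pp1 = 43
P2: v1 -> pp1 = 43
P3: v1 -> pp1 = 43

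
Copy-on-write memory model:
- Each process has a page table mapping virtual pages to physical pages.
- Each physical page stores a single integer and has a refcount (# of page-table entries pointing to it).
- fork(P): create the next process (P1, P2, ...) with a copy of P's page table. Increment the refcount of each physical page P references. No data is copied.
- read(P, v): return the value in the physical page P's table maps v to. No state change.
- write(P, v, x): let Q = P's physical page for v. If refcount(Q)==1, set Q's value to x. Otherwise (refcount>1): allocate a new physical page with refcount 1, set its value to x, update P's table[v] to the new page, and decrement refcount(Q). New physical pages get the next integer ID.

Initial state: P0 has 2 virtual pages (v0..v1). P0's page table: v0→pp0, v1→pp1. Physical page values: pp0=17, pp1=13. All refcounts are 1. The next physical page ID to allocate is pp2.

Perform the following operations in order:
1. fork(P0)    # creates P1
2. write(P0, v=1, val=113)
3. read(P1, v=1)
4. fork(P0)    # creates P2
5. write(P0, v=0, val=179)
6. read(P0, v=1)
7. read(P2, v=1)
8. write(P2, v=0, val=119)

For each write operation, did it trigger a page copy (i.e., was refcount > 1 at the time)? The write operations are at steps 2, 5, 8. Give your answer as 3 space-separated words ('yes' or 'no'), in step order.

Op 1: fork(P0) -> P1. 2 ppages; refcounts: pp0:2 pp1:2
Op 2: write(P0, v1, 113). refcount(pp1)=2>1 -> COPY to pp2. 3 ppages; refcounts: pp0:2 pp1:1 pp2:1
Op 3: read(P1, v1) -> 13. No state change.
Op 4: fork(P0) -> P2. 3 ppages; refcounts: pp0:3 pp1:1 pp2:2
Op 5: write(P0, v0, 179). refcount(pp0)=3>1 -> COPY to pp3. 4 ppages; refcounts: pp0:2 pp1:1 pp2:2 pp3:1
Op 6: read(P0, v1) -> 113. No state change.
Op 7: read(P2, v1) -> 113. No state change.
Op 8: write(P2, v0, 119). refcount(pp0)=2>1 -> COPY to pp4. 5 ppages; refcounts: pp0:1 pp1:1 pp2:2 pp3:1 pp4:1

yes yes yes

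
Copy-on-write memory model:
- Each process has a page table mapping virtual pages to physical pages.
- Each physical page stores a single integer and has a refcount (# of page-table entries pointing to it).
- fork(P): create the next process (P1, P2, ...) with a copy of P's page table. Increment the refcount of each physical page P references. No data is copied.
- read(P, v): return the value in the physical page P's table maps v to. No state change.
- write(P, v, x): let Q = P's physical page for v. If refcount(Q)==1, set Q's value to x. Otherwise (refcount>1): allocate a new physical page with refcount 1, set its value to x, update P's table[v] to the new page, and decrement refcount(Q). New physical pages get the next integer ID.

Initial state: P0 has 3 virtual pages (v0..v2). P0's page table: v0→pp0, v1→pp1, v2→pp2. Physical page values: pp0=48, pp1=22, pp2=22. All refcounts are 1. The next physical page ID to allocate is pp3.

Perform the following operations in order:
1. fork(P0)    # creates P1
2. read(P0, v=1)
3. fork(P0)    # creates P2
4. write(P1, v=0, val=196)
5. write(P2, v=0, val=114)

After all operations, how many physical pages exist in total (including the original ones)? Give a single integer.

Op 1: fork(P0) -> P1. 3 ppages; refcounts: pp0:2 pp1:2 pp2:2
Op 2: read(P0, v1) -> 22. No state change.
Op 3: fork(P0) -> P2. 3 ppages; refcounts: pp0:3 pp1:3 pp2:3
Op 4: write(P1, v0, 196). refcount(pp0)=3>1 -> COPY to pp3. 4 ppages; refcounts: pp0:2 pp1:3 pp2:3 pp3:1
Op 5: write(P2, v0, 114). refcount(pp0)=2>1 -> COPY to pp4. 5 ppages; refcounts: pp0:1 pp1:3 pp2:3 pp3:1 pp4:1

Answer: 5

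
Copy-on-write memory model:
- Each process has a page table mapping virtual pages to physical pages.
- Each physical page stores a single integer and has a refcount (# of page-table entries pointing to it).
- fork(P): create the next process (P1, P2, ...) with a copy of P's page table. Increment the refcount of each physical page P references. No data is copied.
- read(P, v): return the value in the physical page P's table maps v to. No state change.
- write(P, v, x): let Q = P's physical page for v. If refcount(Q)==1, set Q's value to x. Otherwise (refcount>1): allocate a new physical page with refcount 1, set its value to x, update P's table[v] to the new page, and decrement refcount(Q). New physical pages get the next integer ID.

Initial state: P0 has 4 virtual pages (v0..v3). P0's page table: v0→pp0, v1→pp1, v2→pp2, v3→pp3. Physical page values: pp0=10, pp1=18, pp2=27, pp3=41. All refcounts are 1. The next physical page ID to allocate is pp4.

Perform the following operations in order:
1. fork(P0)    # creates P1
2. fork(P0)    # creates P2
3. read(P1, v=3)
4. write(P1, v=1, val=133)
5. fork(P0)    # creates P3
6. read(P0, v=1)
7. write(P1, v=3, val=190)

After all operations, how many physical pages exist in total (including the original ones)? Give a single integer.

Op 1: fork(P0) -> P1. 4 ppages; refcounts: pp0:2 pp1:2 pp2:2 pp3:2
Op 2: fork(P0) -> P2. 4 ppages; refcounts: pp0:3 pp1:3 pp2:3 pp3:3
Op 3: read(P1, v3) -> 41. No state change.
Op 4: write(P1, v1, 133). refcount(pp1)=3>1 -> COPY to pp4. 5 ppages; refcounts: pp0:3 pp1:2 pp2:3 pp3:3 pp4:1
Op 5: fork(P0) -> P3. 5 ppages; refcounts: pp0:4 pp1:3 pp2:4 pp3:4 pp4:1
Op 6: read(P0, v1) -> 18. No state change.
Op 7: write(P1, v3, 190). refcount(pp3)=4>1 -> COPY to pp5. 6 ppages; refcounts: pp0:4 pp1:3 pp2:4 pp3:3 pp4:1 pp5:1

Answer: 6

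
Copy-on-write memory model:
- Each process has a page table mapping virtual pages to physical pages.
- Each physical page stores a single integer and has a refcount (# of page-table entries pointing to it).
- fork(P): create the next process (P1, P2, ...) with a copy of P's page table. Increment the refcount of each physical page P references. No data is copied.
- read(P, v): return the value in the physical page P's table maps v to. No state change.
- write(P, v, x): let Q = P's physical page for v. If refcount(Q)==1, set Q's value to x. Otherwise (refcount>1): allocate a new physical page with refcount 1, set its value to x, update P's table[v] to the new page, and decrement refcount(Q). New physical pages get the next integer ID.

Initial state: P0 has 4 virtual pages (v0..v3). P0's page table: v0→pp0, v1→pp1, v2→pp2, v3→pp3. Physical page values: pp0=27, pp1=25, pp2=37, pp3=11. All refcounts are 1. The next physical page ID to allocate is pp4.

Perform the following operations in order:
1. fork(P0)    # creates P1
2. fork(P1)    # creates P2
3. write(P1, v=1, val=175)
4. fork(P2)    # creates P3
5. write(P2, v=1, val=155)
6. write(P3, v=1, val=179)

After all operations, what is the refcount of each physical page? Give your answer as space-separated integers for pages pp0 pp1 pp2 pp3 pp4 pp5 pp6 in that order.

Op 1: fork(P0) -> P1. 4 ppages; refcounts: pp0:2 pp1:2 pp2:2 pp3:2
Op 2: fork(P1) -> P2. 4 ppages; refcounts: pp0:3 pp1:3 pp2:3 pp3:3
Op 3: write(P1, v1, 175). refcount(pp1)=3>1 -> COPY to pp4. 5 ppages; refcounts: pp0:3 pp1:2 pp2:3 pp3:3 pp4:1
Op 4: fork(P2) -> P3. 5 ppages; refcounts: pp0:4 pp1:3 pp2:4 pp3:4 pp4:1
Op 5: write(P2, v1, 155). refcount(pp1)=3>1 -> COPY to pp5. 6 ppages; refcounts: pp0:4 pp1:2 pp2:4 pp3:4 pp4:1 pp5:1
Op 6: write(P3, v1, 179). refcount(pp1)=2>1 -> COPY to pp6. 7 ppages; refcounts: pp0:4 pp1:1 pp2:4 pp3:4 pp4:1 pp5:1 pp6:1

Answer: 4 1 4 4 1 1 1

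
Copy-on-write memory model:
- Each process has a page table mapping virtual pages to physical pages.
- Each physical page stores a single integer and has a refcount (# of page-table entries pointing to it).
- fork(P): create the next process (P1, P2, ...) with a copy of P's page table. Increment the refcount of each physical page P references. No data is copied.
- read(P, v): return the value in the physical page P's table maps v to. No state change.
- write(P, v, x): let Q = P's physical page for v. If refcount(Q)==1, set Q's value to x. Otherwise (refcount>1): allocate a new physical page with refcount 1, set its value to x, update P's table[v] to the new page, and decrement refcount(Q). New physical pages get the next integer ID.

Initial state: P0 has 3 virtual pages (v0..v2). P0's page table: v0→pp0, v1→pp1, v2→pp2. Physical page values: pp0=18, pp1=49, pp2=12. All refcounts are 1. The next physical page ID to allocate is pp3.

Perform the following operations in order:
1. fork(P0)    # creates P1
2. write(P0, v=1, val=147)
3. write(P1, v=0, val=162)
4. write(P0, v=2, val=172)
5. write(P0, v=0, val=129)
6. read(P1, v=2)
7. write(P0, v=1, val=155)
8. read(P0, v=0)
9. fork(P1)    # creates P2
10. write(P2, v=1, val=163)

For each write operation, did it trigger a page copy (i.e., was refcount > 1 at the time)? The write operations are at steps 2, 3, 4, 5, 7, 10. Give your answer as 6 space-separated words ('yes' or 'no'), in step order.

Op 1: fork(P0) -> P1. 3 ppages; refcounts: pp0:2 pp1:2 pp2:2
Op 2: write(P0, v1, 147). refcount(pp1)=2>1 -> COPY to pp3. 4 ppages; refcounts: pp0:2 pp1:1 pp2:2 pp3:1
Op 3: write(P1, v0, 162). refcount(pp0)=2>1 -> COPY to pp4. 5 ppages; refcounts: pp0:1 pp1:1 pp2:2 pp3:1 pp4:1
Op 4: write(P0, v2, 172). refcount(pp2)=2>1 -> COPY to pp5. 6 ppages; refcounts: pp0:1 pp1:1 pp2:1 pp3:1 pp4:1 pp5:1
Op 5: write(P0, v0, 129). refcount(pp0)=1 -> write in place. 6 ppages; refcounts: pp0:1 pp1:1 pp2:1 pp3:1 pp4:1 pp5:1
Op 6: read(P1, v2) -> 12. No state change.
Op 7: write(P0, v1, 155). refcount(pp3)=1 -> write in place. 6 ppages; refcounts: pp0:1 pp1:1 pp2:1 pp3:1 pp4:1 pp5:1
Op 8: read(P0, v0) -> 129. No state change.
Op 9: fork(P1) -> P2. 6 ppages; refcounts: pp0:1 pp1:2 pp2:2 pp3:1 pp4:2 pp5:1
Op 10: write(P2, v1, 163). refcount(pp1)=2>1 -> COPY to pp6. 7 ppages; refcounts: pp0:1 pp1:1 pp2:2 pp3:1 pp4:2 pp5:1 pp6:1

yes yes yes no no yes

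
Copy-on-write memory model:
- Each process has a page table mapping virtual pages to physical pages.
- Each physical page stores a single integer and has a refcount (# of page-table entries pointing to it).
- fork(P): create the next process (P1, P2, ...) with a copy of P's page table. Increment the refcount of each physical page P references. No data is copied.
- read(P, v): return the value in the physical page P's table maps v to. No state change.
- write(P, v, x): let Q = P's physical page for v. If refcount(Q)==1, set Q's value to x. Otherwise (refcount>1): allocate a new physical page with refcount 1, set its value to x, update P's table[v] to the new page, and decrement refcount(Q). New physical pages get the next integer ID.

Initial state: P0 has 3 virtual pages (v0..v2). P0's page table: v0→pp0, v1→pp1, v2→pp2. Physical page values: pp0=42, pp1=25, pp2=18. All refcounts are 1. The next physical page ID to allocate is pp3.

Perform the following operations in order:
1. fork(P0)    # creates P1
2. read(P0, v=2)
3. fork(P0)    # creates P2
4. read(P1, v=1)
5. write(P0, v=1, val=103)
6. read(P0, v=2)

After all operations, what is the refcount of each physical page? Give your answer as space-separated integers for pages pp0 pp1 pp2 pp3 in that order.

Op 1: fork(P0) -> P1. 3 ppages; refcounts: pp0:2 pp1:2 pp2:2
Op 2: read(P0, v2) -> 18. No state change.
Op 3: fork(P0) -> P2. 3 ppages; refcounts: pp0:3 pp1:3 pp2:3
Op 4: read(P1, v1) -> 25. No state change.
Op 5: write(P0, v1, 103). refcount(pp1)=3>1 -> COPY to pp3. 4 ppages; refcounts: pp0:3 pp1:2 pp2:3 pp3:1
Op 6: read(P0, v2) -> 18. No state change.

Answer: 3 2 3 1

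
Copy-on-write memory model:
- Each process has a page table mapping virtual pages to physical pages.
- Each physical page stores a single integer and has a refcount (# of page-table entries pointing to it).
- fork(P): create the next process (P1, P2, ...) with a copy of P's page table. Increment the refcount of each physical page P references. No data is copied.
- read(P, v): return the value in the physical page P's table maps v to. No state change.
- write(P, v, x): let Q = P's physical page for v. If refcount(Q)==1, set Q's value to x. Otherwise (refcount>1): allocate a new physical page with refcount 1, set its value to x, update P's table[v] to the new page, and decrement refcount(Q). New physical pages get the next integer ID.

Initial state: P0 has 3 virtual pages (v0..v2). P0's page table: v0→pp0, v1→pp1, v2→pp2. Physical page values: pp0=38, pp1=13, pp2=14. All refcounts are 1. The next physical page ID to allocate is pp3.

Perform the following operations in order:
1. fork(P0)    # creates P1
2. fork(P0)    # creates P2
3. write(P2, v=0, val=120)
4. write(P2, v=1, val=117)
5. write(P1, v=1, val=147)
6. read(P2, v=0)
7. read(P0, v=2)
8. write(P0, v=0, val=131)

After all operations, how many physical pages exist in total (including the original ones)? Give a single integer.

Answer: 7

Derivation:
Op 1: fork(P0) -> P1. 3 ppages; refcounts: pp0:2 pp1:2 pp2:2
Op 2: fork(P0) -> P2. 3 ppages; refcounts: pp0:3 pp1:3 pp2:3
Op 3: write(P2, v0, 120). refcount(pp0)=3>1 -> COPY to pp3. 4 ppages; refcounts: pp0:2 pp1:3 pp2:3 pp3:1
Op 4: write(P2, v1, 117). refcount(pp1)=3>1 -> COPY to pp4. 5 ppages; refcounts: pp0:2 pp1:2 pp2:3 pp3:1 pp4:1
Op 5: write(P1, v1, 147). refcount(pp1)=2>1 -> COPY to pp5. 6 ppages; refcounts: pp0:2 pp1:1 pp2:3 pp3:1 pp4:1 pp5:1
Op 6: read(P2, v0) -> 120. No state change.
Op 7: read(P0, v2) -> 14. No state change.
Op 8: write(P0, v0, 131). refcount(pp0)=2>1 -> COPY to pp6. 7 ppages; refcounts: pp0:1 pp1:1 pp2:3 pp3:1 pp4:1 pp5:1 pp6:1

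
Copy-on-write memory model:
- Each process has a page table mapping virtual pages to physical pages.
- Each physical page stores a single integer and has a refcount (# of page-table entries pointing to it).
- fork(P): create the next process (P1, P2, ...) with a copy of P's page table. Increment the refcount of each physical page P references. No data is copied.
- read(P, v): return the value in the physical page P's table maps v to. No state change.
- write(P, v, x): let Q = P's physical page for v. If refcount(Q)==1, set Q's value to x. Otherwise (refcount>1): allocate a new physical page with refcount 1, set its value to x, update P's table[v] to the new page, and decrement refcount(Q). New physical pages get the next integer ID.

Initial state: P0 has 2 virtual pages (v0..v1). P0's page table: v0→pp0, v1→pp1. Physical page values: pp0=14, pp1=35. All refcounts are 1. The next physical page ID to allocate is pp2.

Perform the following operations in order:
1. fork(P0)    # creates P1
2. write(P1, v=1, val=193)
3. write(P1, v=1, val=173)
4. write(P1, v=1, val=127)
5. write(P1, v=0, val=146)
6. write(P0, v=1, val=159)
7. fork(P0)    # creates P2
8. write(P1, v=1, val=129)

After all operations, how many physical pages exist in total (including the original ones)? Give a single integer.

Answer: 4

Derivation:
Op 1: fork(P0) -> P1. 2 ppages; refcounts: pp0:2 pp1:2
Op 2: write(P1, v1, 193). refcount(pp1)=2>1 -> COPY to pp2. 3 ppages; refcounts: pp0:2 pp1:1 pp2:1
Op 3: write(P1, v1, 173). refcount(pp2)=1 -> write in place. 3 ppages; refcounts: pp0:2 pp1:1 pp2:1
Op 4: write(P1, v1, 127). refcount(pp2)=1 -> write in place. 3 ppages; refcounts: pp0:2 pp1:1 pp2:1
Op 5: write(P1, v0, 146). refcount(pp0)=2>1 -> COPY to pp3. 4 ppages; refcounts: pp0:1 pp1:1 pp2:1 pp3:1
Op 6: write(P0, v1, 159). refcount(pp1)=1 -> write in place. 4 ppages; refcounts: pp0:1 pp1:1 pp2:1 pp3:1
Op 7: fork(P0) -> P2. 4 ppages; refcounts: pp0:2 pp1:2 pp2:1 pp3:1
Op 8: write(P1, v1, 129). refcount(pp2)=1 -> write in place. 4 ppages; refcounts: pp0:2 pp1:2 pp2:1 pp3:1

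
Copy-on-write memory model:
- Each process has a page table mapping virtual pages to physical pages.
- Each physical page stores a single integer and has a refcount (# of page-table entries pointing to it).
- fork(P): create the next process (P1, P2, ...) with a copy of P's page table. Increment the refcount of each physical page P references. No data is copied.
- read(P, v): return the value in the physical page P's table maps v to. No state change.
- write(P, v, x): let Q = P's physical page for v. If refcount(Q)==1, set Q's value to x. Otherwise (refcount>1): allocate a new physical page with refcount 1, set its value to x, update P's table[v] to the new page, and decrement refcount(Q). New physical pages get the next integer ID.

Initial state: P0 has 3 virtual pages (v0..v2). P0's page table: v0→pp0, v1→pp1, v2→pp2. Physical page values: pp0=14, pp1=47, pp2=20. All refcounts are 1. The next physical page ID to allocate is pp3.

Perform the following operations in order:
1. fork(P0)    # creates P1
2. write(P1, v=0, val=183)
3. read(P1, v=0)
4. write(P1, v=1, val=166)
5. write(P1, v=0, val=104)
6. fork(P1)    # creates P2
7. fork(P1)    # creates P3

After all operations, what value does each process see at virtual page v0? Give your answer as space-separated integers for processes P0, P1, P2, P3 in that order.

Answer: 14 104 104 104

Derivation:
Op 1: fork(P0) -> P1. 3 ppages; refcounts: pp0:2 pp1:2 pp2:2
Op 2: write(P1, v0, 183). refcount(pp0)=2>1 -> COPY to pp3. 4 ppages; refcounts: pp0:1 pp1:2 pp2:2 pp3:1
Op 3: read(P1, v0) -> 183. No state change.
Op 4: write(P1, v1, 166). refcount(pp1)=2>1 -> COPY to pp4. 5 ppages; refcounts: pp0:1 pp1:1 pp2:2 pp3:1 pp4:1
Op 5: write(P1, v0, 104). refcount(pp3)=1 -> write in place. 5 ppages; refcounts: pp0:1 pp1:1 pp2:2 pp3:1 pp4:1
Op 6: fork(P1) -> P2. 5 ppages; refcounts: pp0:1 pp1:1 pp2:3 pp3:2 pp4:2
Op 7: fork(P1) -> P3. 5 ppages; refcounts: pp0:1 pp1:1 pp2:4 pp3:3 pp4:3
P0: v0 -> pp0 = 14
P1: v0 -> pp3 = 104
P2: v0 -> pp3 = 104
P3: v0 -> pp3 = 104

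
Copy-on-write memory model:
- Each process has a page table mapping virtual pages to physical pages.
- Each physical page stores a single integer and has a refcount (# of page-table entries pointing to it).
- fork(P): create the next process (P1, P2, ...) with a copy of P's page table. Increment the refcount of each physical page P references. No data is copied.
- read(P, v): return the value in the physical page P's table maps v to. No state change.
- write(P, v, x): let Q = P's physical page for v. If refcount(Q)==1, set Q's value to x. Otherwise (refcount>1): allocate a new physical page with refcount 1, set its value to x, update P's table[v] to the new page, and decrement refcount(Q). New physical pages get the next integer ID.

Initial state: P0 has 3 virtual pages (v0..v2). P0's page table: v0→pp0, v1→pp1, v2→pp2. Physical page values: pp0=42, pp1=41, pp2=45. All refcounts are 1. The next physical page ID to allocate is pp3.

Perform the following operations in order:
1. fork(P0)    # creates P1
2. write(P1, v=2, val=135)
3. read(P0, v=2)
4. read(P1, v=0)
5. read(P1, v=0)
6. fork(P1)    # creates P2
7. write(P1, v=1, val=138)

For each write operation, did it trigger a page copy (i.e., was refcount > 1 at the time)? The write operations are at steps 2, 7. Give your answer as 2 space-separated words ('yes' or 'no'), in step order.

Op 1: fork(P0) -> P1. 3 ppages; refcounts: pp0:2 pp1:2 pp2:2
Op 2: write(P1, v2, 135). refcount(pp2)=2>1 -> COPY to pp3. 4 ppages; refcounts: pp0:2 pp1:2 pp2:1 pp3:1
Op 3: read(P0, v2) -> 45. No state change.
Op 4: read(P1, v0) -> 42. No state change.
Op 5: read(P1, v0) -> 42. No state change.
Op 6: fork(P1) -> P2. 4 ppages; refcounts: pp0:3 pp1:3 pp2:1 pp3:2
Op 7: write(P1, v1, 138). refcount(pp1)=3>1 -> COPY to pp4. 5 ppages; refcounts: pp0:3 pp1:2 pp2:1 pp3:2 pp4:1

yes yes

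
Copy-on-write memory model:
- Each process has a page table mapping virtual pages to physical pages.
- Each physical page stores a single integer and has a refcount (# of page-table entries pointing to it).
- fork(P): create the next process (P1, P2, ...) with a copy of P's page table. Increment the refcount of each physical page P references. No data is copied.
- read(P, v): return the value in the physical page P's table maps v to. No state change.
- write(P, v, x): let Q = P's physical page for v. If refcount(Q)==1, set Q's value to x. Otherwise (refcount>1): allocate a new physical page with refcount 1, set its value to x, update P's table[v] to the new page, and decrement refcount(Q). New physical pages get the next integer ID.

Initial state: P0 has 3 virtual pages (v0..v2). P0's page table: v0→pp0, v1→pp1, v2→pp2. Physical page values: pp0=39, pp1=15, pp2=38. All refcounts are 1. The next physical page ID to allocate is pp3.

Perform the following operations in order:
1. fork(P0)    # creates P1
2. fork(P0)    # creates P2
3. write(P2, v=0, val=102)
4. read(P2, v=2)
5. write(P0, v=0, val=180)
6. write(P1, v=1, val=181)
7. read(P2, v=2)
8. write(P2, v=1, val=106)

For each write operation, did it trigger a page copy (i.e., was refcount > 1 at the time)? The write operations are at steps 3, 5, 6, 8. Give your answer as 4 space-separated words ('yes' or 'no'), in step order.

Op 1: fork(P0) -> P1. 3 ppages; refcounts: pp0:2 pp1:2 pp2:2
Op 2: fork(P0) -> P2. 3 ppages; refcounts: pp0:3 pp1:3 pp2:3
Op 3: write(P2, v0, 102). refcount(pp0)=3>1 -> COPY to pp3. 4 ppages; refcounts: pp0:2 pp1:3 pp2:3 pp3:1
Op 4: read(P2, v2) -> 38. No state change.
Op 5: write(P0, v0, 180). refcount(pp0)=2>1 -> COPY to pp4. 5 ppages; refcounts: pp0:1 pp1:3 pp2:3 pp3:1 pp4:1
Op 6: write(P1, v1, 181). refcount(pp1)=3>1 -> COPY to pp5. 6 ppages; refcounts: pp0:1 pp1:2 pp2:3 pp3:1 pp4:1 pp5:1
Op 7: read(P2, v2) -> 38. No state change.
Op 8: write(P2, v1, 106). refcount(pp1)=2>1 -> COPY to pp6. 7 ppages; refcounts: pp0:1 pp1:1 pp2:3 pp3:1 pp4:1 pp5:1 pp6:1

yes yes yes yes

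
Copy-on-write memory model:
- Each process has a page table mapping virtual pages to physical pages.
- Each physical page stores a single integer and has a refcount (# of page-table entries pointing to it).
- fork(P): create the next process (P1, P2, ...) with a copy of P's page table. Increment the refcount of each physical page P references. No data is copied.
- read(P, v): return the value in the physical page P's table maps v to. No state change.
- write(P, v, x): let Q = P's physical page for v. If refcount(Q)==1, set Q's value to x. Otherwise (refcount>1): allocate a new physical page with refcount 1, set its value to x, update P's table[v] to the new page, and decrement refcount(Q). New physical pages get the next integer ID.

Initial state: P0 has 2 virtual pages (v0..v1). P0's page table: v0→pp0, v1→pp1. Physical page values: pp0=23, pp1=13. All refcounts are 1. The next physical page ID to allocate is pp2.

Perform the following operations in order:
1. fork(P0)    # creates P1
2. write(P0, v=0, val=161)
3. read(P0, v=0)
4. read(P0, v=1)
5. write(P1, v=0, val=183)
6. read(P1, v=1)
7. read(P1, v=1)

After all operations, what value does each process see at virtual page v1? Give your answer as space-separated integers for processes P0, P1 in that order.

Op 1: fork(P0) -> P1. 2 ppages; refcounts: pp0:2 pp1:2
Op 2: write(P0, v0, 161). refcount(pp0)=2>1 -> COPY to pp2. 3 ppages; refcounts: pp0:1 pp1:2 pp2:1
Op 3: read(P0, v0) -> 161. No state change.
Op 4: read(P0, v1) -> 13. No state change.
Op 5: write(P1, v0, 183). refcount(pp0)=1 -> write in place. 3 ppages; refcounts: pp0:1 pp1:2 pp2:1
Op 6: read(P1, v1) -> 13. No state change.
Op 7: read(P1, v1) -> 13. No state change.
P0: v1 -> pp1 = 13
P1: v1 -> pp1 = 13

Answer: 13 13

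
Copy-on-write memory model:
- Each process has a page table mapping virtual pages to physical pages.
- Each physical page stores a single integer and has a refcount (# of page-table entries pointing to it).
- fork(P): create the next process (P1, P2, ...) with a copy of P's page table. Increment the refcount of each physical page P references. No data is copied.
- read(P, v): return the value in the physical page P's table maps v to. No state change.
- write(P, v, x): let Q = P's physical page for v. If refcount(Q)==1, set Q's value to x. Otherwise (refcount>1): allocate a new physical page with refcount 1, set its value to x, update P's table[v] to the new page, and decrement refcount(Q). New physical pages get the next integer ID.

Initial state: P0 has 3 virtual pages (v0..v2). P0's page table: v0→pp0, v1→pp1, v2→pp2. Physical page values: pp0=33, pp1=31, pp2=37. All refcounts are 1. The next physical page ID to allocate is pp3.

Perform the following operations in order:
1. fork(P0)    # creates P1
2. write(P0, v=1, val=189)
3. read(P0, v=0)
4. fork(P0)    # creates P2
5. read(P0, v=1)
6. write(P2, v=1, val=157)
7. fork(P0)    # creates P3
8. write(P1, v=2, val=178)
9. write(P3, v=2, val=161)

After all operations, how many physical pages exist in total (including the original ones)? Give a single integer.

Answer: 7

Derivation:
Op 1: fork(P0) -> P1. 3 ppages; refcounts: pp0:2 pp1:2 pp2:2
Op 2: write(P0, v1, 189). refcount(pp1)=2>1 -> COPY to pp3. 4 ppages; refcounts: pp0:2 pp1:1 pp2:2 pp3:1
Op 3: read(P0, v0) -> 33. No state change.
Op 4: fork(P0) -> P2. 4 ppages; refcounts: pp0:3 pp1:1 pp2:3 pp3:2
Op 5: read(P0, v1) -> 189. No state change.
Op 6: write(P2, v1, 157). refcount(pp3)=2>1 -> COPY to pp4. 5 ppages; refcounts: pp0:3 pp1:1 pp2:3 pp3:1 pp4:1
Op 7: fork(P0) -> P3. 5 ppages; refcounts: pp0:4 pp1:1 pp2:4 pp3:2 pp4:1
Op 8: write(P1, v2, 178). refcount(pp2)=4>1 -> COPY to pp5. 6 ppages; refcounts: pp0:4 pp1:1 pp2:3 pp3:2 pp4:1 pp5:1
Op 9: write(P3, v2, 161). refcount(pp2)=3>1 -> COPY to pp6. 7 ppages; refcounts: pp0:4 pp1:1 pp2:2 pp3:2 pp4:1 pp5:1 pp6:1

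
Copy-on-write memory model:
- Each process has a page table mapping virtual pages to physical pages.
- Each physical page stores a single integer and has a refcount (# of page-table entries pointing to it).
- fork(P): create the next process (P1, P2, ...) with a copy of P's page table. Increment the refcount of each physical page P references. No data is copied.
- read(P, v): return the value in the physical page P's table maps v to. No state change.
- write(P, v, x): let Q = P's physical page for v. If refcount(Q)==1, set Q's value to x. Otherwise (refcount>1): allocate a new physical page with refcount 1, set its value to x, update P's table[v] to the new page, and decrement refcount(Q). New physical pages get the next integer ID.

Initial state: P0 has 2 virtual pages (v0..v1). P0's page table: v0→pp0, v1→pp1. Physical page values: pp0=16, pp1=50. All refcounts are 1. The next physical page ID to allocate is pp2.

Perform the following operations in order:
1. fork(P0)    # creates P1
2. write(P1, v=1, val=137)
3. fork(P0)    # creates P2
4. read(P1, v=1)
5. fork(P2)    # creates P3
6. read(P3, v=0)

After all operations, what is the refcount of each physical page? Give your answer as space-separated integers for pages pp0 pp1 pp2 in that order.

Op 1: fork(P0) -> P1. 2 ppages; refcounts: pp0:2 pp1:2
Op 2: write(P1, v1, 137). refcount(pp1)=2>1 -> COPY to pp2. 3 ppages; refcounts: pp0:2 pp1:1 pp2:1
Op 3: fork(P0) -> P2. 3 ppages; refcounts: pp0:3 pp1:2 pp2:1
Op 4: read(P1, v1) -> 137. No state change.
Op 5: fork(P2) -> P3. 3 ppages; refcounts: pp0:4 pp1:3 pp2:1
Op 6: read(P3, v0) -> 16. No state change.

Answer: 4 3 1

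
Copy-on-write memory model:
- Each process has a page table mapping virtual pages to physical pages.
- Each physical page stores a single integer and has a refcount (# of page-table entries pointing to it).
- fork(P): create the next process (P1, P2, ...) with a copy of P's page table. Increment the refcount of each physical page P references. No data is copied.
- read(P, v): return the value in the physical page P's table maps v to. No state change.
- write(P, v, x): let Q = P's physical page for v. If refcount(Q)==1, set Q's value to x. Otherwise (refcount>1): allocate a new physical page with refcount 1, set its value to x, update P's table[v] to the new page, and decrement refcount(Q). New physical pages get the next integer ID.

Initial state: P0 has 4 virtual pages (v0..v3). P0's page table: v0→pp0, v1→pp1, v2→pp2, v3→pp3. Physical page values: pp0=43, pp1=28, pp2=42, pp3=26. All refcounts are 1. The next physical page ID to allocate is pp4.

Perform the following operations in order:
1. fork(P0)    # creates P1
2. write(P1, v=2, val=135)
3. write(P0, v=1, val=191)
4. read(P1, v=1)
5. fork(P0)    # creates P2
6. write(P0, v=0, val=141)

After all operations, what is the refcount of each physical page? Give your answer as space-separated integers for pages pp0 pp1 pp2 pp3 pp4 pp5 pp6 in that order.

Answer: 2 1 2 3 1 2 1

Derivation:
Op 1: fork(P0) -> P1. 4 ppages; refcounts: pp0:2 pp1:2 pp2:2 pp3:2
Op 2: write(P1, v2, 135). refcount(pp2)=2>1 -> COPY to pp4. 5 ppages; refcounts: pp0:2 pp1:2 pp2:1 pp3:2 pp4:1
Op 3: write(P0, v1, 191). refcount(pp1)=2>1 -> COPY to pp5. 6 ppages; refcounts: pp0:2 pp1:1 pp2:1 pp3:2 pp4:1 pp5:1
Op 4: read(P1, v1) -> 28. No state change.
Op 5: fork(P0) -> P2. 6 ppages; refcounts: pp0:3 pp1:1 pp2:2 pp3:3 pp4:1 pp5:2
Op 6: write(P0, v0, 141). refcount(pp0)=3>1 -> COPY to pp6. 7 ppages; refcounts: pp0:2 pp1:1 pp2:2 pp3:3 pp4:1 pp5:2 pp6:1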